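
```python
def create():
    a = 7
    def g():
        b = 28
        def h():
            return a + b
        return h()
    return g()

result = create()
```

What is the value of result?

Step 1: create() defines a = 7. g() defines b = 28.
Step 2: h() accesses both from enclosing scopes: a = 7, b = 28.
Step 3: result = 7 + 28 = 35

The answer is 35.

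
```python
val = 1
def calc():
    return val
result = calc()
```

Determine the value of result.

Step 1: val = 1 is defined in the global scope.
Step 2: calc() looks up val. No local val exists, so Python checks the global scope via LEGB rule and finds val = 1.
Step 3: result = 1

The answer is 1.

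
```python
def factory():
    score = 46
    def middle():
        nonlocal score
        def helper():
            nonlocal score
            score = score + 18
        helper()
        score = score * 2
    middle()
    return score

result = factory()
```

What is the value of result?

Step 1: score = 46.
Step 2: helper() adds 18: score = 46 + 18 = 64.
Step 3: middle() doubles: score = 64 * 2 = 128.
Step 4: result = 128

The answer is 128.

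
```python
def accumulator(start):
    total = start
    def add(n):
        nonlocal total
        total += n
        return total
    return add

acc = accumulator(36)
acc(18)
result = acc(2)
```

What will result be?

Step 1: accumulator(36) creates closure with total = 36.
Step 2: First acc(18): total = 36 + 18 = 54.
Step 3: Second acc(2): total = 54 + 2 = 56. result = 56

The answer is 56.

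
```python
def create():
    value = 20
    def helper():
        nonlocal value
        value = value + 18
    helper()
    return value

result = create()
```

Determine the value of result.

Step 1: create() sets value = 20.
Step 2: helper() uses nonlocal to modify value in create's scope: value = 20 + 18 = 38.
Step 3: create() returns the modified value = 38

The answer is 38.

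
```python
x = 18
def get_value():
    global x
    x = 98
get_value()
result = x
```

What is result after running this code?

Step 1: x = 18 globally.
Step 2: get_value() declares global x and sets it to 98.
Step 3: After get_value(), global x = 98. result = 98

The answer is 98.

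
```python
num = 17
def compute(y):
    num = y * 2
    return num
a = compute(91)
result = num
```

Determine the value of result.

Step 1: Global num = 17.
Step 2: compute(91) creates local num = 91 * 2 = 182.
Step 3: Global num unchanged because no global keyword. result = 17

The answer is 17.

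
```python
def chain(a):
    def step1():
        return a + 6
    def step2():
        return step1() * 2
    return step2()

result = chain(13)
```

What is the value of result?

Step 1: chain(13) captures a = 13.
Step 2: step2() calls step1() which returns 13 + 6 = 19.
Step 3: step2() returns 19 * 2 = 38

The answer is 38.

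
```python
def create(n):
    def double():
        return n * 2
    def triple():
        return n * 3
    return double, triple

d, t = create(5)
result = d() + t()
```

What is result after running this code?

Step 1: Both closures capture the same n = 5.
Step 2: d() = 5 * 2 = 10, t() = 5 * 3 = 15.
Step 3: result = 10 + 15 = 25

The answer is 25.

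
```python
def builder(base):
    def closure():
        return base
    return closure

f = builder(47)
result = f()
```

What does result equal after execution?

Step 1: builder(47) creates closure capturing base = 47.
Step 2: f() returns the captured base = 47.
Step 3: result = 47

The answer is 47.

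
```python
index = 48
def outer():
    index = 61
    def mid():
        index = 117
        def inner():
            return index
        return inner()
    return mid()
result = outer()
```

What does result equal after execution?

Step 1: Three levels of shadowing: global 48, outer 61, mid 117.
Step 2: inner() finds index = 117 in enclosing mid() scope.
Step 3: result = 117

The answer is 117.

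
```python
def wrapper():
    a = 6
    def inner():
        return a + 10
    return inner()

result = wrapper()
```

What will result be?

Step 1: wrapper() defines a = 6.
Step 2: inner() reads a = 6 from enclosing scope, returns 6 + 10 = 16.
Step 3: result = 16

The answer is 16.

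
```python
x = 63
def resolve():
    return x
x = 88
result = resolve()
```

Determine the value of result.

Step 1: x is first set to 63, then reassigned to 88.
Step 2: resolve() is called after the reassignment, so it looks up the current global x = 88.
Step 3: result = 88

The answer is 88.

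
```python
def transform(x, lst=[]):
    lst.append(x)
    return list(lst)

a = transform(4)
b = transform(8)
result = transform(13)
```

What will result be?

Step 1: Default list is shared. list() creates copies for return values.
Step 2: Internal list grows: [4] -> [4, 8] -> [4, 8, 13].
Step 3: result = [4, 8, 13]

The answer is [4, 8, 13].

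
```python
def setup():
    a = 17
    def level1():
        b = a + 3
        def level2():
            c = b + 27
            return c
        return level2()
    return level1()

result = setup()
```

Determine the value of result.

Step 1: a = 17. b = a + 3 = 20.
Step 2: c = b + 27 = 20 + 27 = 47.
Step 3: result = 47

The answer is 47.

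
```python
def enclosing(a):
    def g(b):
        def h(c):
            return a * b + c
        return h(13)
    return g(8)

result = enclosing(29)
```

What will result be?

Step 1: a = 29, b = 8, c = 13.
Step 2: h() computes a * b + c = 29 * 8 + 13 = 245.
Step 3: result = 245

The answer is 245.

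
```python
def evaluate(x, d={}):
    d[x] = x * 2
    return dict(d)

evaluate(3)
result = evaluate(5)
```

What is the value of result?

Step 1: Mutable default dict is shared across calls.
Step 2: First call adds 3: 6. Second call adds 5: 10.
Step 3: result = {3: 6, 5: 10}

The answer is {3: 6, 5: 10}.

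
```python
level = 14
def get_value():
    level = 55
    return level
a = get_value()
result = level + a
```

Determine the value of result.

Step 1: Global level = 14. get_value() returns local level = 55.
Step 2: a = 55. Global level still = 14.
Step 3: result = 14 + 55 = 69

The answer is 69.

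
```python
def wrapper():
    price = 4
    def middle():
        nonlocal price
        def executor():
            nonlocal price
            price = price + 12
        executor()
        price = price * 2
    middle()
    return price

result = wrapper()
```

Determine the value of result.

Step 1: price = 4.
Step 2: executor() adds 12: price = 4 + 12 = 16.
Step 3: middle() doubles: price = 16 * 2 = 32.
Step 4: result = 32

The answer is 32.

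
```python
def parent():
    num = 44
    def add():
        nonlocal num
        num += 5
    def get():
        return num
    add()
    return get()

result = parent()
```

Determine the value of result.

Step 1: num = 44. add() modifies it via nonlocal, get() reads it.
Step 2: add() makes num = 44 + 5 = 49.
Step 3: get() returns 49. result = 49

The answer is 49.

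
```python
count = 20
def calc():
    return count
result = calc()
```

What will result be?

Step 1: count = 20 is defined in the global scope.
Step 2: calc() looks up count. No local count exists, so Python checks the global scope via LEGB rule and finds count = 20.
Step 3: result = 20

The answer is 20.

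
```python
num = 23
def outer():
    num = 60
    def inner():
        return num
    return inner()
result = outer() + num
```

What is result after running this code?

Step 1: Global num = 23. outer() shadows with num = 60.
Step 2: inner() returns enclosing num = 60. outer() = 60.
Step 3: result = 60 + global num (23) = 83

The answer is 83.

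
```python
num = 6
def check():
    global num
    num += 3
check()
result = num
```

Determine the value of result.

Step 1: num = 6 globally.
Step 2: check() modifies global num: num += 3 = 9.
Step 3: result = 9

The answer is 9.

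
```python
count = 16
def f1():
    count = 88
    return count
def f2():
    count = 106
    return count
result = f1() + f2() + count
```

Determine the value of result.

Step 1: Each function shadows global count with its own local.
Step 2: f1() returns 88, f2() returns 106.
Step 3: Global count = 16 is unchanged. result = 88 + 106 + 16 = 210

The answer is 210.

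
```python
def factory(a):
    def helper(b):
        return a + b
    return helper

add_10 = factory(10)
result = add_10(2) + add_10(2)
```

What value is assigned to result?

Step 1: add_10 captures a = 10.
Step 2: add_10(2) = 10 + 2 = 12, called twice.
Step 3: result = 12 + 12 = 24

The answer is 24.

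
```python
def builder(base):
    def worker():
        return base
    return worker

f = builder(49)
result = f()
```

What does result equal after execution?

Step 1: builder(49) creates closure capturing base = 49.
Step 2: f() returns the captured base = 49.
Step 3: result = 49

The answer is 49.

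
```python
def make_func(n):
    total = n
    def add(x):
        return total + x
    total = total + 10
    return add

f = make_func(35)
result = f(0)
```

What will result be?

Step 1: make_func(35) sets total = 35, then total = 35 + 10 = 45.
Step 2: Closures capture by reference, so add sees total = 45.
Step 3: f(0) returns 45 + 0 = 45

The answer is 45.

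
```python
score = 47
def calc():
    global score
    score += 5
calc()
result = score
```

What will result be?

Step 1: score = 47 globally.
Step 2: calc() modifies global score: score += 5 = 52.
Step 3: result = 52

The answer is 52.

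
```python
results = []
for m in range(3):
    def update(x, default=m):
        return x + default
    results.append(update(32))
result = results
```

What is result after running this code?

Step 1: Default argument default=m is evaluated at function definition time.
Step 2: Each iteration creates update with default = current m value.
Step 3: update(32) returns 32 + default. results = [32, 33, 34]

The answer is [32, 33, 34].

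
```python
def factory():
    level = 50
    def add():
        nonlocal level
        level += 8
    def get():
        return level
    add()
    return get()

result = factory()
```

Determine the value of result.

Step 1: level = 50. add() modifies it via nonlocal, get() reads it.
Step 2: add() makes level = 50 + 8 = 58.
Step 3: get() returns 58. result = 58

The answer is 58.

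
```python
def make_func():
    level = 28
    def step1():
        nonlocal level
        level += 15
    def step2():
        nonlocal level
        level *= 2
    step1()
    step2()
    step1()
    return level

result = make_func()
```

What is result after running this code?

Step 1: level = 28.
Step 2: step1(): level = 28 + 15 = 43.
Step 3: step2(): level = 43 * 2 = 86.
Step 4: step1(): level = 86 + 15 = 101. result = 101

The answer is 101.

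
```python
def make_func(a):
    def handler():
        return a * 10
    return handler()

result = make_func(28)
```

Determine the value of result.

Step 1: make_func(28) binds parameter a = 28.
Step 2: handler() accesses a = 28 from enclosing scope.
Step 3: result = 28 * 10 = 280

The answer is 280.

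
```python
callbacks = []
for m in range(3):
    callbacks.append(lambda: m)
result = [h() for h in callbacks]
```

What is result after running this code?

Step 1: All 3 lambdas share the same variable m.
Step 2: After the loop, m = 2.
Step 3: Each call returns 2. result = [2, 2, 2]

The answer is [2, 2, 2].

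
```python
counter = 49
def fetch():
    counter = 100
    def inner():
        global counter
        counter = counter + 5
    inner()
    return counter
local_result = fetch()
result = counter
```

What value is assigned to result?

Step 1: Global counter = 49. fetch() creates local counter = 100.
Step 2: inner() declares global counter and adds 5: global counter = 49 + 5 = 54.
Step 3: fetch() returns its local counter = 100 (unaffected by inner).
Step 4: result = global counter = 54

The answer is 54.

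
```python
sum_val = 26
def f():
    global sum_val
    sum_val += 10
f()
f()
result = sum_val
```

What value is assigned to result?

Step 1: sum_val = 26.
Step 2: First f(): sum_val = 26 + 10 = 36.
Step 3: Second f(): sum_val = 36 + 10 = 46. result = 46

The answer is 46.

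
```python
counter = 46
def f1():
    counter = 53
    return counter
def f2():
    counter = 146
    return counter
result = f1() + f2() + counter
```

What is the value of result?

Step 1: Each function shadows global counter with its own local.
Step 2: f1() returns 53, f2() returns 146.
Step 3: Global counter = 46 is unchanged. result = 53 + 146 + 46 = 245

The answer is 245.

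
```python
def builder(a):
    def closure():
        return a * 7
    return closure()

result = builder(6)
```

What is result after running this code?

Step 1: builder(6) binds parameter a = 6.
Step 2: closure() accesses a = 6 from enclosing scope.
Step 3: result = 6 * 7 = 42

The answer is 42.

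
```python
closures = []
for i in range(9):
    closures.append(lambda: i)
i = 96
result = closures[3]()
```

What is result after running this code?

Step 1: Lambdas capture the variable i by reference, not by value.
Step 2: After the loop, i is reassigned to 96.
Step 3: closures[3]() looks up the current i = 96. result = 96

The answer is 96.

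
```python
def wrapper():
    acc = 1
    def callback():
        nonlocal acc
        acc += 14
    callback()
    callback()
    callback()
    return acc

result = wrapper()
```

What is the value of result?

Step 1: acc starts at 1.
Step 2: callback() is called 3 times, each adding 14.
Step 3: acc = 1 + 14 * 3 = 43

The answer is 43.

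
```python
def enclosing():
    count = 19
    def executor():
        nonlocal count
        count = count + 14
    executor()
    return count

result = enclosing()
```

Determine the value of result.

Step 1: enclosing() sets count = 19.
Step 2: executor() uses nonlocal to modify count in enclosing's scope: count = 19 + 14 = 33.
Step 3: enclosing() returns the modified count = 33

The answer is 33.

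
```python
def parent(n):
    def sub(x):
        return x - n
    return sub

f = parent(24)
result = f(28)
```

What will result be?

Step 1: parent(24) creates a closure capturing n = 24.
Step 2: f(28) computes 28 - 24 = 4.
Step 3: result = 4

The answer is 4.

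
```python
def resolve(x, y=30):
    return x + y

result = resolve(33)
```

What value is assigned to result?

Step 1: resolve(33) uses default y = 30.
Step 2: Returns 33 + 30 = 63.
Step 3: result = 63

The answer is 63.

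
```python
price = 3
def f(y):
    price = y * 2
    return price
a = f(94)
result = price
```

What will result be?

Step 1: Global price = 3.
Step 2: f(94) creates local price = 94 * 2 = 188.
Step 3: Global price unchanged because no global keyword. result = 3

The answer is 3.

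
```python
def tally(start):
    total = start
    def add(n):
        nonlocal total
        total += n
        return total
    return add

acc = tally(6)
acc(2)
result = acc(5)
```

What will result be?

Step 1: tally(6) creates closure with total = 6.
Step 2: First acc(2): total = 6 + 2 = 8.
Step 3: Second acc(5): total = 8 + 5 = 13. result = 13

The answer is 13.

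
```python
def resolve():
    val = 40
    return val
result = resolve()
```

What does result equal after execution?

Step 1: resolve() defines val = 40 in its local scope.
Step 2: return val finds the local variable val = 40.
Step 3: result = 40

The answer is 40.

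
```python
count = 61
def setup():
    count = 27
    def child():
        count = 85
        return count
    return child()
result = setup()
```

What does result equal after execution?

Step 1: Three scopes define count: global (61), setup (27), child (85).
Step 2: child() has its own local count = 85, which shadows both enclosing and global.
Step 3: result = 85 (local wins in LEGB)

The answer is 85.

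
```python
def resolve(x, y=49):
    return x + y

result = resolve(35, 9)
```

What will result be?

Step 1: resolve(35, 9) overrides default y with 9.
Step 2: Returns 35 + 9 = 44.
Step 3: result = 44

The answer is 44.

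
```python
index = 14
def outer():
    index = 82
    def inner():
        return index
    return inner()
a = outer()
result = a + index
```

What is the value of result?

Step 1: outer() has local index = 82. inner() reads from enclosing.
Step 2: outer() returns 82. Global index = 14 unchanged.
Step 3: result = 82 + 14 = 96

The answer is 96.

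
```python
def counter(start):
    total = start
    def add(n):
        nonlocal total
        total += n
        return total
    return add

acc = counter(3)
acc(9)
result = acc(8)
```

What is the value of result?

Step 1: counter(3) creates closure with total = 3.
Step 2: First acc(9): total = 3 + 9 = 12.
Step 3: Second acc(8): total = 12 + 8 = 20. result = 20

The answer is 20.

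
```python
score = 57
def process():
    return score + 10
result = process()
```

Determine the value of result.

Step 1: score = 57 is defined globally.
Step 2: process() looks up score from global scope = 57, then computes 57 + 10 = 67.
Step 3: result = 67

The answer is 67.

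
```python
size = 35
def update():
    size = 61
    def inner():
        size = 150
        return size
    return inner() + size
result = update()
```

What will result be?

Step 1: update() has local size = 61. inner() has local size = 150.
Step 2: inner() returns its local size = 150.
Step 3: update() returns 150 + its own size (61) = 211

The answer is 211.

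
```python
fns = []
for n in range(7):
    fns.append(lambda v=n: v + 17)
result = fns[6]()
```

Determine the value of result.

Step 1: Default argument v=n captures n's value at definition time.
Step 2: fns[6] was defined when n = 6, so v defaults to 6.
Step 3: result = 6 + 17 = 23 (default arg fixes the late binding issue)

The answer is 23.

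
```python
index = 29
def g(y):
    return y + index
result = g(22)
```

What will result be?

Step 1: index = 29 is defined globally.
Step 2: g(22) uses parameter y = 22 and looks up index from global scope = 29.
Step 3: result = 22 + 29 = 51

The answer is 51.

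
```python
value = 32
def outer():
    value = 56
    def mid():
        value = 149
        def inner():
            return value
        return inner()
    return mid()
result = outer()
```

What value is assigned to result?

Step 1: Three levels of shadowing: global 32, outer 56, mid 149.
Step 2: inner() finds value = 149 in enclosing mid() scope.
Step 3: result = 149

The answer is 149.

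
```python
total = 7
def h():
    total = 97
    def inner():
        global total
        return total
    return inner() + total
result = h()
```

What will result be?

Step 1: Global total = 7. h() shadows with local total = 97.
Step 2: inner() uses global keyword, so inner() returns global total = 7.
Step 3: h() returns 7 + 97 = 104

The answer is 104.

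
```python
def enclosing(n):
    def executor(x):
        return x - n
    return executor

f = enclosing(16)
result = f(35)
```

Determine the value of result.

Step 1: enclosing(16) creates a closure capturing n = 16.
Step 2: f(35) computes 35 - 16 = 19.
Step 3: result = 19

The answer is 19.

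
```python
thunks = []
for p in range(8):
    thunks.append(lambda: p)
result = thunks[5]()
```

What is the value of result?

Step 1: The loop creates 8 lambdas, all referencing the same variable p.
Step 2: After the loop, p = 7 (final value).
Step 3: thunks[5]() looks up p at call time and finds 7. This is the late binding gotcha. result = 7

The answer is 7.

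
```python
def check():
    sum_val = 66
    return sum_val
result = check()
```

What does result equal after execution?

Step 1: check() defines sum_val = 66 in its local scope.
Step 2: return sum_val finds the local variable sum_val = 66.
Step 3: result = 66

The answer is 66.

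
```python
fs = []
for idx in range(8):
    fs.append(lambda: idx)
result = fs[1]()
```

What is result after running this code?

Step 1: The loop creates 8 lambdas, all referencing the same variable idx.
Step 2: After the loop, idx = 7 (final value).
Step 3: fs[1]() looks up idx at call time and finds 7. This is the late binding gotcha. result = 7

The answer is 7.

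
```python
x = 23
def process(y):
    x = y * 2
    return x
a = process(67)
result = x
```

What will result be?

Step 1: Global x = 23.
Step 2: process(67) creates local x = 67 * 2 = 134.
Step 3: Global x unchanged because no global keyword. result = 23

The answer is 23.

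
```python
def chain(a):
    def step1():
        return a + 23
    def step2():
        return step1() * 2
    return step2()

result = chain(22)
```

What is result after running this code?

Step 1: chain(22) captures a = 22.
Step 2: step2() calls step1() which returns 22 + 23 = 45.
Step 3: step2() returns 45 * 2 = 90

The answer is 90.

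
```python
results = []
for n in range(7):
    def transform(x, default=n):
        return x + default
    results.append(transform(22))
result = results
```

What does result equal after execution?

Step 1: Default argument default=n is evaluated at function definition time.
Step 2: Each iteration creates transform with default = current n value.
Step 3: transform(22) returns 22 + default. results = [22, 23, 24, 25, 26, 27, 28]

The answer is [22, 23, 24, 25, 26, 27, 28].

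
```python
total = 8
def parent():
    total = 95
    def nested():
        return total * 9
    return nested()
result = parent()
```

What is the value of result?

Step 1: parent() shadows global total with total = 95.
Step 2: nested() finds total = 95 in enclosing scope, computes 95 * 9 = 855.
Step 3: result = 855

The answer is 855.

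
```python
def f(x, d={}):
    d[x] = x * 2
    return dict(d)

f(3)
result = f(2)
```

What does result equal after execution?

Step 1: Mutable default dict is shared across calls.
Step 2: First call adds 3: 6. Second call adds 2: 4.
Step 3: result = {3: 6, 2: 4}

The answer is {3: 6, 2: 4}.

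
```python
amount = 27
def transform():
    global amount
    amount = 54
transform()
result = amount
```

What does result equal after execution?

Step 1: amount = 27 globally.
Step 2: transform() declares global amount and sets it to 54.
Step 3: After transform(), global amount = 54. result = 54

The answer is 54.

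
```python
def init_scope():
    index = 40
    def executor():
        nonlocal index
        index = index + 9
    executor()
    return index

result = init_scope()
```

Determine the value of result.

Step 1: init_scope() sets index = 40.
Step 2: executor() uses nonlocal to modify index in init_scope's scope: index = 40 + 9 = 49.
Step 3: init_scope() returns the modified index = 49

The answer is 49.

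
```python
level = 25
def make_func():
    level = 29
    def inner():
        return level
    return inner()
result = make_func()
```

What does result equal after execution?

Step 1: level = 25 globally, but make_func() defines level = 29 locally.
Step 2: inner() looks up level. Not in local scope, so checks enclosing scope (make_func) and finds level = 29.
Step 3: result = 29

The answer is 29.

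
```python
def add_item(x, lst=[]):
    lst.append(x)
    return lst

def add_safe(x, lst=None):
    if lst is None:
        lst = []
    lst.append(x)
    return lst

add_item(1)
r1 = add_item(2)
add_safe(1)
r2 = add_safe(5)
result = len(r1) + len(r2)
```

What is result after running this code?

Step 1: add_item shares mutable default: after 2 calls, lst = [1, 2], len = 2.
Step 2: add_safe creates fresh list each time: r2 = [5], len = 1.
Step 3: result = 2 + 1 = 3

The answer is 3.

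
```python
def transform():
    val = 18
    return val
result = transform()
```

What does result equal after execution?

Step 1: transform() defines val = 18 in its local scope.
Step 2: return val finds the local variable val = 18.
Step 3: result = 18

The answer is 18.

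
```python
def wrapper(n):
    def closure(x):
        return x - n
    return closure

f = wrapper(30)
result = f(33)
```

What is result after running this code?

Step 1: wrapper(30) creates a closure capturing n = 30.
Step 2: f(33) computes 33 - 30 = 3.
Step 3: result = 3

The answer is 3.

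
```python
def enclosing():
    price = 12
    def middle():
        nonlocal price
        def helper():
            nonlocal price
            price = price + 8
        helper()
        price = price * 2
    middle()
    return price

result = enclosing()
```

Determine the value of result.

Step 1: price = 12.
Step 2: helper() adds 8: price = 12 + 8 = 20.
Step 3: middle() doubles: price = 20 * 2 = 40.
Step 4: result = 40

The answer is 40.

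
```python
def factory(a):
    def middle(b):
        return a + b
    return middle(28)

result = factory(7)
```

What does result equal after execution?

Step 1: factory(7) passes a = 7.
Step 2: middle(28) has b = 28, reads a = 7 from enclosing.
Step 3: result = 7 + 28 = 35

The answer is 35.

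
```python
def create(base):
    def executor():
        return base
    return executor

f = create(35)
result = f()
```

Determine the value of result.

Step 1: create(35) creates closure capturing base = 35.
Step 2: f() returns the captured base = 35.
Step 3: result = 35

The answer is 35.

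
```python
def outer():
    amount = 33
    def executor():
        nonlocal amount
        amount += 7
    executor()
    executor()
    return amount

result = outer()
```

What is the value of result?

Step 1: amount starts at 33.
Step 2: executor() is called 2 times, each adding 7.
Step 3: amount = 33 + 7 * 2 = 47

The answer is 47.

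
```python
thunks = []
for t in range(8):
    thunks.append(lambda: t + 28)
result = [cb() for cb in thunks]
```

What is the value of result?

Step 1: All lambdas capture t by reference. After the loop, t = 7.
Step 2: Each call returns 7 + 28 = 35.
Step 3: result = [35, 35, 35, 35, 35, 35, 35, 35]

The answer is [35, 35, 35, 35, 35, 35, 35, 35].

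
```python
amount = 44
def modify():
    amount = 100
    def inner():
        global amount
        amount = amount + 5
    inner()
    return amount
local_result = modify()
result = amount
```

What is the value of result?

Step 1: Global amount = 44. modify() creates local amount = 100.
Step 2: inner() declares global amount and adds 5: global amount = 44 + 5 = 49.
Step 3: modify() returns its local amount = 100 (unaffected by inner).
Step 4: result = global amount = 49

The answer is 49.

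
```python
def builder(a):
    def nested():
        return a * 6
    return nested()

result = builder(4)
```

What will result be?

Step 1: builder(4) binds parameter a = 4.
Step 2: nested() accesses a = 4 from enclosing scope.
Step 3: result = 4 * 6 = 24

The answer is 24.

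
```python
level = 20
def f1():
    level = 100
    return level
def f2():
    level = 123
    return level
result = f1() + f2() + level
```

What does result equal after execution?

Step 1: Each function shadows global level with its own local.
Step 2: f1() returns 100, f2() returns 123.
Step 3: Global level = 20 is unchanged. result = 100 + 123 + 20 = 243

The answer is 243.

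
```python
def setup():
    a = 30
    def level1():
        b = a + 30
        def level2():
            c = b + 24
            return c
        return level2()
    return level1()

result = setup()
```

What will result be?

Step 1: a = 30. b = a + 30 = 60.
Step 2: c = b + 24 = 60 + 24 = 84.
Step 3: result = 84

The answer is 84.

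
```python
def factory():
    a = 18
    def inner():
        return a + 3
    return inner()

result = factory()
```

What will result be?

Step 1: factory() defines a = 18.
Step 2: inner() reads a = 18 from enclosing scope, returns 18 + 3 = 21.
Step 3: result = 21

The answer is 21.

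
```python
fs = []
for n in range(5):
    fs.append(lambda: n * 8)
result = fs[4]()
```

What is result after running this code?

Step 1: All lambdas reference the same variable n (late binding).
Step 2: After the loop, n = 4. Every lambda returns n * 8.
Step 3: fs[4]() = 4 * 8 = 32

The answer is 32.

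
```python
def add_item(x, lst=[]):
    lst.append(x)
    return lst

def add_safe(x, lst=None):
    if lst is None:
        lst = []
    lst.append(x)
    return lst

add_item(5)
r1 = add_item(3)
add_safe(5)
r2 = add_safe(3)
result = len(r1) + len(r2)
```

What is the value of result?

Step 1: add_item shares mutable default: after 2 calls, lst = [5, 3], len = 2.
Step 2: add_safe creates fresh list each time: r2 = [3], len = 1.
Step 3: result = 2 + 1 = 3

The answer is 3.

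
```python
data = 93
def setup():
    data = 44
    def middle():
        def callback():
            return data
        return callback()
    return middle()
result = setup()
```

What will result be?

Step 1: setup() defines data = 44. middle() and callback() have no local data.
Step 2: callback() checks local (none), enclosing middle() (none), enclosing setup() and finds data = 44.
Step 3: result = 44

The answer is 44.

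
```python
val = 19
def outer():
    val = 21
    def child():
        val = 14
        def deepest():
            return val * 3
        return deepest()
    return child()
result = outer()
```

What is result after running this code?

Step 1: deepest() looks up val through LEGB: not local, finds val = 14 in enclosing child().
Step 2: Returns 14 * 3 = 42.
Step 3: result = 42

The answer is 42.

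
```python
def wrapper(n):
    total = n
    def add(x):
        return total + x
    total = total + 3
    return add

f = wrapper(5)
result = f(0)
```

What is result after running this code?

Step 1: wrapper(5) sets total = 5, then total = 5 + 3 = 8.
Step 2: Closures capture by reference, so add sees total = 8.
Step 3: f(0) returns 8 + 0 = 8

The answer is 8.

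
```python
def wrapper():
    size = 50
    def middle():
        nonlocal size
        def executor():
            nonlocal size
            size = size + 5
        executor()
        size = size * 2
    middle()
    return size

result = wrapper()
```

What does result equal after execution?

Step 1: size = 50.
Step 2: executor() adds 5: size = 50 + 5 = 55.
Step 3: middle() doubles: size = 55 * 2 = 110.
Step 4: result = 110

The answer is 110.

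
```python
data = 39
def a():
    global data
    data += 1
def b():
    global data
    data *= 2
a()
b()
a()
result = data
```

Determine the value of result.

Step 1: data = 39.
Step 2: a(): data = 39 + 1 = 40.
Step 3: b(): data = 40 * 2 = 80.
Step 4: a(): data = 80 + 1 = 81

The answer is 81.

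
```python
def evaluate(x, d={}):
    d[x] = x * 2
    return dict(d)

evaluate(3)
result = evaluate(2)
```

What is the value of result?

Step 1: Mutable default dict is shared across calls.
Step 2: First call adds 3: 6. Second call adds 2: 4.
Step 3: result = {3: 6, 2: 4}

The answer is {3: 6, 2: 4}.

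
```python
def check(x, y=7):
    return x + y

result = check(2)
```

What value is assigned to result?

Step 1: check(2) uses default y = 7.
Step 2: Returns 2 + 7 = 9.
Step 3: result = 9

The answer is 9.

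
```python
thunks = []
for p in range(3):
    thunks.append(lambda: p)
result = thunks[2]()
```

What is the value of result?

Step 1: The loop creates 3 lambdas, all referencing the same variable p.
Step 2: After the loop, p = 2 (final value).
Step 3: thunks[2]() looks up p at call time and finds 2. This is the late binding gotcha. result = 2

The answer is 2.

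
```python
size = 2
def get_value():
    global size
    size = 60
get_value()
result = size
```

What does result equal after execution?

Step 1: size = 2 globally.
Step 2: get_value() declares global size and sets it to 60.
Step 3: After get_value(), global size = 60. result = 60

The answer is 60.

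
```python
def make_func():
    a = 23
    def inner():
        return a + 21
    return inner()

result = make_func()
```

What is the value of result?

Step 1: make_func() defines a = 23.
Step 2: inner() reads a = 23 from enclosing scope, returns 23 + 21 = 44.
Step 3: result = 44

The answer is 44.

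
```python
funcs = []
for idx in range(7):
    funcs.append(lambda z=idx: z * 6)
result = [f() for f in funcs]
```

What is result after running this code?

Step 1: Default arg z=idx captures idx at each iteration.
Step 2: funcs[k] has z defaulting to k, returns k * 6.
Step 3: result = [0, 6, 12, 18, 24, 30, 36]

The answer is [0, 6, 12, 18, 24, 30, 36].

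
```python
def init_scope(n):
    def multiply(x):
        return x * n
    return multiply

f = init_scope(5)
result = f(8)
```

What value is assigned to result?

Step 1: init_scope(5) returns multiply closure with n = 5.
Step 2: f(8) computes 8 * 5 = 40.
Step 3: result = 40

The answer is 40.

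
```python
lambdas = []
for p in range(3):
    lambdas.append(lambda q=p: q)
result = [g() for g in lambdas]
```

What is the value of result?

Step 1: Default arg q=p captures p at each iteration.
Step 2: Each lambda has its own default: 0, 1, ..., 2.
Step 3: result = [0, 1, 2]

The answer is [0, 1, 2].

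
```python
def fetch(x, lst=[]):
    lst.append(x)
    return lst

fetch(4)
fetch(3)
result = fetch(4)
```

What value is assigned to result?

Step 1: Mutable default argument gotcha! The list [] is created once.
Step 2: Each call appends to the SAME list: [4], [4, 3], [4, 3, 4].
Step 3: result = [4, 3, 4]

The answer is [4, 3, 4].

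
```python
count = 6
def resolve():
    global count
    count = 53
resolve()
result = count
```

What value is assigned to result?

Step 1: count = 6 globally.
Step 2: resolve() declares global count and sets it to 53.
Step 3: After resolve(), global count = 53. result = 53

The answer is 53.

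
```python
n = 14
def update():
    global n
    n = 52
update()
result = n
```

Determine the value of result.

Step 1: n = 14 globally.
Step 2: update() declares global n and sets it to 52.
Step 3: After update(), global n = 52. result = 52

The answer is 52.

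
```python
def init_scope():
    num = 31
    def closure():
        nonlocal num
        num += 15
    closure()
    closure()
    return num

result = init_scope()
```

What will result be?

Step 1: num starts at 31.
Step 2: closure() is called 2 times, each adding 15.
Step 3: num = 31 + 15 * 2 = 61

The answer is 61.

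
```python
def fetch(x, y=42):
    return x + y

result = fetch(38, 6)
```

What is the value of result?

Step 1: fetch(38, 6) overrides default y with 6.
Step 2: Returns 38 + 6 = 44.
Step 3: result = 44

The answer is 44.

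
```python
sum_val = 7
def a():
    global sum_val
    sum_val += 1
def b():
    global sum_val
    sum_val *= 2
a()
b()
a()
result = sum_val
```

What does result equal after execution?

Step 1: sum_val = 7.
Step 2: a(): sum_val = 7 + 1 = 8.
Step 3: b(): sum_val = 8 * 2 = 16.
Step 4: a(): sum_val = 16 + 1 = 17

The answer is 17.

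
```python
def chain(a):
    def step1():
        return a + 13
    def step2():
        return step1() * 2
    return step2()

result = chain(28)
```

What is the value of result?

Step 1: chain(28) captures a = 28.
Step 2: step2() calls step1() which returns 28 + 13 = 41.
Step 3: step2() returns 41 * 2 = 82

The answer is 82.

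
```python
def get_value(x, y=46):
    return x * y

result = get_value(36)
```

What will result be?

Step 1: get_value(36) uses default y = 46.
Step 2: Returns 36 * 46 = 1656.
Step 3: result = 1656

The answer is 1656.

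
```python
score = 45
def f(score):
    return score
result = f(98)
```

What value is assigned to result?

Step 1: Global score = 45.
Step 2: f(98) takes parameter score = 98, which shadows the global.
Step 3: result = 98

The answer is 98.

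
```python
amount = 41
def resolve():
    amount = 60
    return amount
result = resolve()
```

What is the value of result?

Step 1: Global amount = 41.
Step 2: resolve() creates local amount = 60, shadowing the global.
Step 3: Returns local amount = 60. result = 60

The answer is 60.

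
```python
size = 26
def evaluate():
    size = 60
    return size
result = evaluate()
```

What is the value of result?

Step 1: Global size = 26.
Step 2: evaluate() creates local size = 60, shadowing the global.
Step 3: Returns local size = 60. result = 60

The answer is 60.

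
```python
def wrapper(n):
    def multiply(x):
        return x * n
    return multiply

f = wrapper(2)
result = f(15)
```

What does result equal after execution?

Step 1: wrapper(2) returns multiply closure with n = 2.
Step 2: f(15) computes 15 * 2 = 30.
Step 3: result = 30

The answer is 30.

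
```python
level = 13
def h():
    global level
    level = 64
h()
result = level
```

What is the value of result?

Step 1: level = 13 globally.
Step 2: h() declares global level and sets it to 64.
Step 3: After h(), global level = 64. result = 64

The answer is 64.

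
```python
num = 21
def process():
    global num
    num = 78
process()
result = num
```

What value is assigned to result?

Step 1: num = 21 globally.
Step 2: process() declares global num and sets it to 78.
Step 3: After process(), global num = 78. result = 78

The answer is 78.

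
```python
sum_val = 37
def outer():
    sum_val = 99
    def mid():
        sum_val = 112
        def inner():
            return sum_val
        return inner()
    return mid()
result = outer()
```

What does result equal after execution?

Step 1: Three levels of shadowing: global 37, outer 99, mid 112.
Step 2: inner() finds sum_val = 112 in enclosing mid() scope.
Step 3: result = 112

The answer is 112.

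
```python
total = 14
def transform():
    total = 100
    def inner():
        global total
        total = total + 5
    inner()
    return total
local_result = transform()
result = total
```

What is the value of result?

Step 1: Global total = 14. transform() creates local total = 100.
Step 2: inner() declares global total and adds 5: global total = 14 + 5 = 19.
Step 3: transform() returns its local total = 100 (unaffected by inner).
Step 4: result = global total = 19

The answer is 19.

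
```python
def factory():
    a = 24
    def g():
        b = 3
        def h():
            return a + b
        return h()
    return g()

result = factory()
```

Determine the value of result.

Step 1: factory() defines a = 24. g() defines b = 3.
Step 2: h() accesses both from enclosing scopes: a = 24, b = 3.
Step 3: result = 24 + 3 = 27

The answer is 27.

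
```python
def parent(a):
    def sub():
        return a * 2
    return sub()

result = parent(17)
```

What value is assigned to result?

Step 1: parent(17) binds parameter a = 17.
Step 2: sub() accesses a = 17 from enclosing scope.
Step 3: result = 17 * 2 = 34

The answer is 34.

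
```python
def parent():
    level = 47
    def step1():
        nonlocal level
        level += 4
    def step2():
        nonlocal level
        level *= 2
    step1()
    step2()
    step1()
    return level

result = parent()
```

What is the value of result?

Step 1: level = 47.
Step 2: step1(): level = 47 + 4 = 51.
Step 3: step2(): level = 51 * 2 = 102.
Step 4: step1(): level = 102 + 4 = 106. result = 106

The answer is 106.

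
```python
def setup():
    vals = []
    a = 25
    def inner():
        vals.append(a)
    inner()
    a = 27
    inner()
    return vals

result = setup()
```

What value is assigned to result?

Step 1: a = 25. inner() appends current a to vals.
Step 2: First inner(): appends 25. Then a = 27.
Step 3: Second inner(): appends 27 (closure sees updated a). result = [25, 27]

The answer is [25, 27].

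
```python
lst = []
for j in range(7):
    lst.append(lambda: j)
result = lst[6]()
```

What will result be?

Step 1: The loop creates 7 lambdas, all referencing the same variable j.
Step 2: After the loop, j = 6 (final value).
Step 3: lst[6]() looks up j at call time and finds 6. This is the late binding gotcha. result = 6

The answer is 6.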